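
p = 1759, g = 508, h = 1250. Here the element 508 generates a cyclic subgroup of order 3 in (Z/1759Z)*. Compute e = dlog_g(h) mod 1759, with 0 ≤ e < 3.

2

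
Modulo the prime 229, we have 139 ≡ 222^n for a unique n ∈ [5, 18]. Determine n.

Compute 222^5 mod 229 = 139, then multiply by 222 repeatedly:
  222^5=139
Found 139 at exponent 5.

5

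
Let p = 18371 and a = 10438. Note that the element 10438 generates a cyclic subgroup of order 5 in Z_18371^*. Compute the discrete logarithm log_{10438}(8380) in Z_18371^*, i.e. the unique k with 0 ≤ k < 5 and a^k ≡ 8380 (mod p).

3

Successive powers of 10438 modulo 18371:
  10438^0=1  10438^1=10438  10438^2=11814  10438^3=8380
So 10438^3 ≡ 8380 (mod 18371), giving k = 3.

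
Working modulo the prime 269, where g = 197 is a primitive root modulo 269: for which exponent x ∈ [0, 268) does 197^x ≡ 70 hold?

132

Baby-step giant-step with m = ceil(sqrt(268)) = 17.
Baby table (197^j mod 269 for j=0..16):
  0:1  1:197  2:73  3:124  4:218  5:175  6:43  7:132
  8:180  9:221  10:228  11:262  12:235  13:27  14:208  15:88
  16:120
Giant step factor: 197^(-17) ≡ 42 (mod 269).
Scan 70·42^i mod 269 for i = 0, 1, …:
  i=0: 70   i=1: 250   i=2: 9   i=3: 109
  i=4: 5   i=5: 210   i=6: 212   i=7: 27
Match at i=7, j=13: x = 7·17 + 13 = 132.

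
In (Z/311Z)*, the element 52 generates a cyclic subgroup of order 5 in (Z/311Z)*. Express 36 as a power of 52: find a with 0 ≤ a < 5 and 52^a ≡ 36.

3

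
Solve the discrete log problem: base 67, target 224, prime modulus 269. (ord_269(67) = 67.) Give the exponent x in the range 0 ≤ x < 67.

Baby-step giant-step with m = ceil(sqrt(67)) = 9.
Baby table (67^j mod 269 for j=0..8):
  0:1  1:67  2:185  3:21  4:62  5:119  6:172  7:226
  8:78
Giant step factor: 67^(-9) ≡ 131 (mod 269).
Scan 224·131^i mod 269 for i = 0, 1, …:
  i=0: 224   i=1: 23   i=2: 54   i=3: 80
  i=4: 258   i=5: 173   i=6: 67
Match at i=6, j=1: x = 6·9 + 1 = 55.

55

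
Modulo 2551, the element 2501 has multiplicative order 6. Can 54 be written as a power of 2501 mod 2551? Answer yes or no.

54 ∈ ⟨2501⟩ iff 54^6 ≡ 1 (mod 2551), since |⟨2501⟩| = 6.
54^6 mod 2551 = 2514.
Since 2514 ≠ 1, 54 does not lie in the subgroup.

no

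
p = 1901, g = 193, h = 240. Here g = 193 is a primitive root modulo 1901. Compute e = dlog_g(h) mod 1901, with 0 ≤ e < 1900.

137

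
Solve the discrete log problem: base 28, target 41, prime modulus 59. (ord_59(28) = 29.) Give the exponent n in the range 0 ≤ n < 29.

Successive powers of 28 modulo 59:
  28^0=1  28^1=28  28^2=17  28^3=4  28^4=53  28^5=9
  28^6=16  28^7=35  28^8=36  28^9=5  28^10=22  28^11=26
  28^12=20  28^13=29  28^14=45  28^15=21  28^16=57  28^17=3
  28^18=25  28^19=51  28^20=12  28^21=41
So 28^21 ≡ 41 (mod 59), giving n = 21.

21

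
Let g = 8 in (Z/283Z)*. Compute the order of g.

The order of 8 must divide p − 1 = 282 = 2 · 3 · 47.
Divisors: 1, 2, 3, 6, 47, 94, 141, 282.
Check each in increasing order: 8^1 ≡ 8;  8^2 ≡ 64;  8^3 ≡ 229;  8^6 ≡ 86;  8^47 ≡ 282;  8^94 ≡ 1.
Smallest exponent giving 1 is 94.

94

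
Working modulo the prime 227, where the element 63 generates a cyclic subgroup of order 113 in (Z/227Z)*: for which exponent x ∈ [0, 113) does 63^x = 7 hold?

19

Baby-step giant-step with m = ceil(sqrt(113)) = 11.
Baby table (63^j mod 227 for j=0..10):
  0:1  1:63  2:110  3:120  4:69  5:34  6:99  7:108
  8:221  9:76  10:21
Giant step factor: 63^(-11) ≡ 64 (mod 227).
Scan 7·64^i mod 227 for i = 0, 1, …:
  i=0: 7   i=1: 221
Match at i=1, j=8: x = 1·11 + 8 = 19.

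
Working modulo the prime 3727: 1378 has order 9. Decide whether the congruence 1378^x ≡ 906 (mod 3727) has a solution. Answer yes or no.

no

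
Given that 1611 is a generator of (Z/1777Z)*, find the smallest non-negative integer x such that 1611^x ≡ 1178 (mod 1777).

731

Baby-step giant-step with m = ceil(sqrt(1776)) = 43.
Baby table (1611^j mod 1777 for j=0..42):
  0:1  1:1611  2:901  3:1479  4:1489  5:1606  6:1731  7:528
  8:1202  9:1269  10:809  11:758  12:339  13:590  14:1572  15:267
  16:103  17:672  18:399  19:1292  20:545  21:157  22:593  23:1074
  24:1193  25:986  26:1585  27:1663  28:1154  29:352  30:209  31:846
  32:1724  33:1690  34:226  35:1578  36:1048  37:178  38:661  39:448
  40:266  41:269  42:1548
Giant step factor: 1611^(-43) ≡ 515 (mod 1777).
Scan 1178·515^i mod 1777 for i = 0, 1, …:
  i=0: 1178   i=1: 713   i=2: 1133   i=3: 639
  i=4: 340   i=5: 954   i=6: 858   i=7: 1174
  i=8: 430   i=9: 1102     …   i=16: 697
  i=17: 1
Match at i=17, j=0: x = 17·43 + 0 = 731.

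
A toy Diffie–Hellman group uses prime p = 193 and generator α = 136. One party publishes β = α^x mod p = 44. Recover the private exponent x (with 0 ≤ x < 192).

Baby-step giant-step with m = ceil(sqrt(192)) = 14.
Baby table (136^j mod 193 for j=0..13):
  0:1  1:136  2:161  3:87  4:59  5:111  6:42  7:115
  8:7  9:180  10:162  11:30  12:27  13:5
Giant step factor: 136^(-14) ≡ 86 (mod 193).
Scan 44·86^i mod 193 for i = 0, 1, …:
  i=0: 44   i=1: 117   i=2: 26   i=3: 113
  i=4: 68   i=5: 58   i=6: 163   i=7: 122
  i=8: 70   i=9: 37   i=10: 94   i=11: 171
  i=12: 38   i=13: 180
Match at i=13, j=9: x = 13·14 + 9 = 191.

191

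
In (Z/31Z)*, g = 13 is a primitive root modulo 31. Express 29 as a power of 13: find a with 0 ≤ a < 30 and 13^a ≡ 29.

9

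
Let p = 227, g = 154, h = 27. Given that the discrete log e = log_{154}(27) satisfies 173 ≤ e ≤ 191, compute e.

Compute 154^173 mod 227 = 145, then multiply by 154 repeatedly:
  154^173=145  154^174=84  154^175=224  154^176=219  154^177=130
  154^178=44  154^179=193  154^180=212  154^181=187  154^182=196
  154^183=220  154^184=57  154^185=152  154^186=27
Found 27 at exponent 186.

186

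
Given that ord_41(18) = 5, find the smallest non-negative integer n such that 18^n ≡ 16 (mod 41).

Successive powers of 18 modulo 41:
  18^0=1  18^1=18  18^2=37  18^3=10  18^4=16
So 18^4 ≡ 16 (mod 41), giving n = 4.

4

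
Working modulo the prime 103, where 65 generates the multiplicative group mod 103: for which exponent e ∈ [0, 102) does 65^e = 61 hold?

Baby-step giant-step with m = ceil(sqrt(102)) = 11.
Baby table (65^j mod 103 for j=0..10):
  0:1  1:65  2:2  3:27  4:4  5:54  6:8  7:5
  8:16  9:10  10:32
Giant step factor: 65^(-11) ≡ 67 (mod 103).
Scan 61·67^i mod 103 for i = 0, 1, …:
  i=0: 61   i=1: 70   i=2: 55   i=3: 80
  i=4: 4
Match at i=4, j=4: e = 4·11 + 4 = 48.

48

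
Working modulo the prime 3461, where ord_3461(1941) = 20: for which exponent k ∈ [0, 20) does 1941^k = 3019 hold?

16

Successive powers of 1941 modulo 3461:
  1941^0=1  1941^1=1941  1941^2=1913  1941^3=2941  1941^4=1292  1941^5=2008
  1941^6=442  1941^7=3055  1941^8=1062  1941^9=2047  1941^10=3460  1941^11=1520
  1941^12=1548  1941^13=520  1941^14=2169  1941^15=1453  1941^16=3019
So 1941^16 ≡ 3019 (mod 3461), giving k = 16.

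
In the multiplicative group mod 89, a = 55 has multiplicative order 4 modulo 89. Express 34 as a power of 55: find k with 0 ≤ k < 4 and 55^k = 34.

3

Successive powers of 55 modulo 89:
  55^0=1  55^1=55  55^2=88  55^3=34
So 55^3 ≡ 34 (mod 89), giving k = 3.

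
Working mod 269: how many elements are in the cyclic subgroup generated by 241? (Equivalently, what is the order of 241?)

268

The order of 241 must divide p − 1 = 268 = 2^2 · 67.
Divisors: 1, 2, 4, 67, 134, 268.
Check each in increasing order: 241^1 ≡ 241;  241^2 ≡ 246;  241^4 ≡ 260;  241^67 ≡ 82;  241^134 ≡ 268;  241^268 ≡ 1.
Smallest exponent giving 1 is 268.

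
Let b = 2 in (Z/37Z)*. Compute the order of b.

36

The order of 2 must divide p − 1 = 36 = 2^2 · 3^2.
Divisors: 1, 2, 3, 4, 6, 9, 12, 18, 36.
Check each in increasing order: 2^1 ≡ 2;  2^2 ≡ 4;  2^3 ≡ 8;  2^4 ≡ 16;  2^6 ≡ 27;  2^9 ≡ 31;  2^12 ≡ 26;  2^18 ≡ 36;  2^36 ≡ 1.
Smallest exponent giving 1 is 36.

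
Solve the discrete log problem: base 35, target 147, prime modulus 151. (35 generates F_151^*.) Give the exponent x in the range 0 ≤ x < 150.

Baby-step giant-step with m = ceil(sqrt(150)) = 13.
Baby table (35^j mod 151 for j=0..12):
  0:1  1:35  2:17  3:142  4:138  5:149  6:81  7:117
  8:18  9:26  10:4  11:140  12:68
Giant step factor: 35^(-13) ≡ 130 (mod 151).
Scan 147·130^i mod 151 for i = 0, 1, …:
  i=0: 147   i=1: 84   i=2: 48   i=3: 49
  i=4: 28   i=5: 16   i=6: 117
Match at i=6, j=7: x = 6·13 + 7 = 85.

85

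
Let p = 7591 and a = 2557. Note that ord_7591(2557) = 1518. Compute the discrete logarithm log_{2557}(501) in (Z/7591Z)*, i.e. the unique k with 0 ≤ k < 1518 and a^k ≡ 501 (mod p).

1154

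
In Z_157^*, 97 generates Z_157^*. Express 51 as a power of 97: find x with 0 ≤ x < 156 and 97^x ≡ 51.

70

Baby-step giant-step with m = ceil(sqrt(156)) = 13.
Baby table (97^j mod 157 for j=0..12):
  0:1  1:97  2:146  3:32  4:121  5:119  6:82  7:104
  8:40  9:112  10:31  11:24  12:130
Giant step factor: 97^(-13) ≡ 22 (mod 157).
Scan 51·22^i mod 157 for i = 0, 1, …:
  i=0: 51   i=1: 23   i=2: 35   i=3: 142
  i=4: 141   i=5: 119
Match at i=5, j=5: x = 5·13 + 5 = 70.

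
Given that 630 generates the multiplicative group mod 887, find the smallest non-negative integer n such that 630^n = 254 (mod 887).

734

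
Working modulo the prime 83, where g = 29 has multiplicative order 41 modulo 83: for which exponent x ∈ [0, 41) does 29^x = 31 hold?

10

Baby-step giant-step with m = ceil(sqrt(41)) = 7.
Baby table (29^j mod 83 for j=0..6):
  0:1  1:29  2:11  3:70  4:38  5:23  6:3
Giant step factor: 29^(-7) ≡ 21 (mod 83).
Scan 31·21^i mod 83 for i = 0, 1, …:
  i=0: 31   i=1: 70
Match at i=1, j=3: x = 1·7 + 3 = 10.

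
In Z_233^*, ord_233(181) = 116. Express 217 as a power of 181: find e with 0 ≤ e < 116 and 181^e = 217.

82

Baby-step giant-step with m = ceil(sqrt(116)) = 11.
Baby table (181^j mod 233 for j=0..10):
  0:1  1:181  2:141  3:124  4:76  5:9  6:231  7:104
  8:184  9:218  10:81
Giant step factor: 181^(-11) ≡ 220 (mod 233).
Scan 217·220^i mod 233 for i = 0, 1, …:
  i=0: 217   i=1: 208   i=2: 92   i=3: 202
  i=4: 170   i=5: 120   i=6: 71   i=7: 9
Match at i=7, j=5: e = 7·11 + 5 = 82.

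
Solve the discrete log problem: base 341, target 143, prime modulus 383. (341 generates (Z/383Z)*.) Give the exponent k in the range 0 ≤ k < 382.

Baby-step giant-step with m = ceil(sqrt(382)) = 20.
Baby table (341^j mod 383 for j=0..19):
  0:1  1:341  2:232  3:214  4:204  5:241  6:219  7:377
  8:252  9:140  10:248  11:308  12:86  13:218  14:36  15:20
  16:309  17:44  18:67  19:250
Giant step factor: 341^(-20) ≡ 330 (mod 383).
Scan 143·330^i mod 383 for i = 0, 1, …:
  i=0: 143   i=1: 81   i=2: 303   i=3: 27
  i=4: 101   i=5: 9   i=6: 289   i=7: 3
  i=8: 224   i=9: 1
Match at i=9, j=0: k = 9·20 + 0 = 180.

180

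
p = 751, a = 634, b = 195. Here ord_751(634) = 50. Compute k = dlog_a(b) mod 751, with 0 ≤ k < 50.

37

Baby-step giant-step with m = ceil(sqrt(50)) = 8.
Baby table (634^j mod 751 for j=0..7):
  0:1  1:634  2:171  3:270  4:703  5:359  6:53  7:558
Giant step factor: 634^(-8) ≡ 162 (mod 751).
Scan 195·162^i mod 751 for i = 0, 1, …:
  i=0: 195   i=1: 48   i=2: 266   i=3: 285
  i=4: 359
Match at i=4, j=5: k = 4·8 + 5 = 37.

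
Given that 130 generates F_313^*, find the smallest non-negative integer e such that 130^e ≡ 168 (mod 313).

247

Baby-step giant-step with m = ceil(sqrt(312)) = 18.
Baby table (130^j mod 313 for j=0..17):
  0:1  1:130  2:311  3:53  4:4  5:207  6:305  7:212
  8:16  9:202  10:281  11:222  12:64  13:182  14:185  15:262
  16:256  17:102
Giant step factor: 130^(-18) ≡ 162 (mod 313).
Scan 168·162^i mod 313 for i = 0, 1, …:
  i=0: 168   i=1: 298   i=2: 74   i=3: 94
  i=4: 204   i=5: 183   i=6: 224   i=7: 293
  i=8: 203   i=9: 21   i=10: 272   i=11: 244
  i=12: 90   i=13: 182
Match at i=13, j=13: e = 13·18 + 13 = 247.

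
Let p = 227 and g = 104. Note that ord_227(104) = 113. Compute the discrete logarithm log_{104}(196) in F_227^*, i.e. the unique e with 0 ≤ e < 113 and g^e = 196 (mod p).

Baby-step giant-step with m = ceil(sqrt(113)) = 11.
Baby table (104^j mod 227 for j=0..10):
  0:1  1:104  2:147  3:79  4:44  5:36  6:112  7:71
  8:120  9:222  10:161
Giant step factor: 104^(-11) ≡ 21 (mod 227).
Scan 196·21^i mod 227 for i = 0, 1, …:
  i=0: 196   i=1: 30   i=2: 176   i=3: 64
  i=4: 209   i=5: 76   i=6: 7   i=7: 147
Match at i=7, j=2: e = 7·11 + 2 = 79.

79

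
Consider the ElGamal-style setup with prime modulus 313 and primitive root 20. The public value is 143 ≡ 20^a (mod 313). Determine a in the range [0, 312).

142

Baby-step giant-step with m = ceil(sqrt(312)) = 18.
Baby table (20^j mod 313 for j=0..17):
  0:1  1:20  2:87  3:175  4:57  5:201  6:264  7:272
  8:119  9:189  10:24  11:167  12:210  13:131  14:116  15:129
  16:76  17:268
Giant step factor: 20^(-18) ≡ 305 (mod 313).
Scan 143·305^i mod 313 for i = 0, 1, …:
  i=0: 143   i=1: 108   i=2: 75   i=3: 26
  i=4: 105   i=5: 99   i=6: 147   i=7: 76
Match at i=7, j=16: a = 7·18 + 16 = 142.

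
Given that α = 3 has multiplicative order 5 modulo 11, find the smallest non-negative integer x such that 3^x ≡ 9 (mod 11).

Successive powers of 3 modulo 11:
  3^0=1  3^1=3  3^2=9
So 3^2 ≡ 9 (mod 11), giving x = 2.

2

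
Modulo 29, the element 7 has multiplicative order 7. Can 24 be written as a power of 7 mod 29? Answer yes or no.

yes

⟨7⟩ has order 7; its elements mod 29 are {1, 7, 16, 20, 23, 24, 25}.
24 is in this set.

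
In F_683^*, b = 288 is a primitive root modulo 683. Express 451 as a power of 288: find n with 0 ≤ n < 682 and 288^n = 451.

28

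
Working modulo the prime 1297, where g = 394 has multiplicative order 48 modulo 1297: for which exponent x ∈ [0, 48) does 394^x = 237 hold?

41

Baby-step giant-step with m = ceil(sqrt(48)) = 7.
Baby table (394^j mod 1297 for j=0..6):
  0:1  1:394  2:893  3:355  4:1091  5:547  6:216
Giant step factor: 394^(-7) ≡ 237 (mod 1297).
Scan 237·237^i mod 1297 for i = 0, 1, …:
  i=0: 237   i=1: 398   i=2: 942   i=3: 170
  i=4: 83   i=5: 216
Match at i=5, j=6: x = 5·7 + 6 = 41.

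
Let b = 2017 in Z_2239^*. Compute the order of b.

The order of 2017 must divide p − 1 = 2238 = 2 · 3 · 373.
Divisors: 1, 2, 3, 6, 373, 746, 1119, 2238.
Check each in increasing order: 2017^1 ≡ 2017;  2017^2 ≡ 26;  2017^3 ≡ 945;  2017^6 ≡ 1903;  2017^373 ≡ 296;  2017^746 ≡ 295;  2017^1119 ≡ 2238;  2017^2238 ≡ 1.
Smallest exponent giving 1 is 2238.

2238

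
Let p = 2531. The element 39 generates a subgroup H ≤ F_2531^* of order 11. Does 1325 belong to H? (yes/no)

1325 ∈ ⟨39⟩ iff 1325^11 ≡ 1 (mod 2531), since |⟨39⟩| = 11.
1325^11 mod 2531 = 1.
Since 1 = 1, 1325 lies in the subgroup.

yes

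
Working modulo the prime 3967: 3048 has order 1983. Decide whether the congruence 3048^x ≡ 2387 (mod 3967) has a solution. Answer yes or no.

yes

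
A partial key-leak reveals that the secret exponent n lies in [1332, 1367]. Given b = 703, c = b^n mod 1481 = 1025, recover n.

Compute 703^1332 mod 1481 = 757, then multiply by 703 repeatedly:
  703^1332=757  703^1333=492  703^1334=803  703^1335=248  703^1336=1067
  703^1337=715  703^1338=586  703^1339=240  703^1340=1367  703^1341=1313
  703^1342=376  703^1343=710  703^1344=33  703^1345=984  703^1346=125
  703^1347=496  703^1348=653  703^1349=1430  703^1350=1172  703^1351=480
  703^1352=1253  703^1353=1145  703^1354=752  703^1355=1420  703^1356=66
  703^1357=487  703^1358=250  703^1359=992  703^1360=1306  703^1361=1379
  703^1362=863  703^1363=960  703^1364=1025
Found 1025 at exponent 1364.

1364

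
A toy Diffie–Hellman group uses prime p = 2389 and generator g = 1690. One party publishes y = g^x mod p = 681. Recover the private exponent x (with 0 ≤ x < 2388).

Baby-step giant-step with m = ceil(sqrt(2388)) = 49.
Baby table (1690^j mod 2389 for j=0..48):
  0:1  1:1690  2:1245  3:1730  4:1953  5:1361  6:1872  7:644
  8:1365  9:1465  10:846  11:1118  12:2110  13:1512  14:1439  15:2297
  16:2194  17:132  18:903  19:1888  20:1405  21:2173  22:477  23:1037
  24:1393  25:1005  26:2260  27:1778  28:1847  29:1396  30:1297  31:1217
  32:2190  33:539  34:701  35:2135  36:760  37:1507  38:156  39:850
  40:711  41:2312  42:1265  43:2084  44:574  45:126  46:319  47:1585
  48:581
Giant step factor: 1690^(-49) ≡ 1086 (mod 2389).
Scan 681·1086^i mod 2389 for i = 0, 1, …:
  i=0: 681   i=1: 1365
Match at i=1, j=8: x = 1·49 + 8 = 57.

57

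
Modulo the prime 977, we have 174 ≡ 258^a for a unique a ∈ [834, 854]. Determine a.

851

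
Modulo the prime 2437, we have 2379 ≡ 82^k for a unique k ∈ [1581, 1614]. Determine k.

1611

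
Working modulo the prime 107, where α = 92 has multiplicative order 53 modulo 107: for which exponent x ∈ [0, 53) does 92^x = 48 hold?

26

Successive powers of 92 modulo 107:
  92^0=1  92^1=92  92^2=11  92^3=49  92^4=14  92^5=4
  92^6=47  92^7=44  92^8=89  92^9=56  92^10=16  92^11=81
  92^12=69  92^13=35  92^14=10  92^15=64  92^16=3  92^17=62
  92^18=33  92^19=40  92^20=42  92^21=12  92^22=34  92^23=25
  92^24=53  92^25=61  92^26=48
So 92^26 ≡ 48 (mod 107), giving x = 26.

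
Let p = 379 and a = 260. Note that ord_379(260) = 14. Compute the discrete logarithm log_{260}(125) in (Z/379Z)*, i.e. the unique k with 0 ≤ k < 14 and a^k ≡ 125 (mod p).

10

Successive powers of 260 modulo 379:
  260^0=1  260^1=260  260^2=138  260^3=254  260^4=94  260^5=184
  260^6=86  260^7=378  260^8=119  260^9=241  260^10=125
So 260^10 ≡ 125 (mod 379), giving k = 10.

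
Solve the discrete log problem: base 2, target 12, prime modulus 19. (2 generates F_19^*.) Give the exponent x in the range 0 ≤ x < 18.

15

Successive powers of 2 modulo 19:
  2^0=1  2^1=2  2^2=4  2^3=8  2^4=16  2^5=13
  2^6=7  2^7=14  2^8=9  2^9=18  2^10=17  2^11=15
  2^12=11  2^13=3  2^14=6  2^15=12
So 2^15 ≡ 12 (mod 19), giving x = 15.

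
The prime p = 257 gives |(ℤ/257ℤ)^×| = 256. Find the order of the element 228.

128

The order of 228 must divide p − 1 = 256 = 2^8.
Divisors: 1, 2, 4, 8, 16, 32, 64, 128, 256.
Check each in increasing order: 228^1 ≡ 228;  228^2 ≡ 70;  228^4 ≡ 17;  228^8 ≡ 32;  228^16 ≡ 253;  228^32 ≡ 16;  228^64 ≡ 256;  228^128 ≡ 1.
Smallest exponent giving 1 is 128.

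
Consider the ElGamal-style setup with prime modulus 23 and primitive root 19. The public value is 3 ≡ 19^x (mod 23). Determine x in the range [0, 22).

4

Successive powers of 19 modulo 23:
  19^0=1  19^1=19  19^2=16  19^3=5  19^4=3
So 19^4 ≡ 3 (mod 23), giving x = 4.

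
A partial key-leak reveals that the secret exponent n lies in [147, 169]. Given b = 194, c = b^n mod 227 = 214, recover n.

152

Compute 194^147 mod 227 = 183, then multiply by 194 repeatedly:
  194^147=183  194^148=90  194^149=208  194^150=173  194^151=193
  194^152=214
Found 214 at exponent 152.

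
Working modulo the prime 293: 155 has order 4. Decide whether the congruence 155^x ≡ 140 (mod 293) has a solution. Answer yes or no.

no

⟨155⟩ has order 4; its elements mod 293 are {1, 138, 155, 292}.
140 is not in this set.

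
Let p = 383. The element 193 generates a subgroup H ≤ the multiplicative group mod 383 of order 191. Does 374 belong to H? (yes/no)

374 ∈ ⟨193⟩ iff 374^191 ≡ 1 (mod 383), since |⟨193⟩| = 191.
374^191 mod 383 = 382.
Since 382 ≠ 1, 374 does not lie in the subgroup.

no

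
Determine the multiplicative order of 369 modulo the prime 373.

93

The order of 369 must divide p − 1 = 372 = 2^2 · 3 · 31.
Divisors: 1, 2, 3, 4, 6, 12, 31, 62, 93, 124, 186, 372.
Check each in increasing order: 369^1 ≡ 369;  369^2 ≡ 16;  369^3 ≡ 309;  369^4 ≡ 256;  369^6 ≡ 366;  369^12 ≡ 49;  369^31 ≡ 88;  369^62 ≡ 284;  369^93 ≡ 1.
Smallest exponent giving 1 is 93.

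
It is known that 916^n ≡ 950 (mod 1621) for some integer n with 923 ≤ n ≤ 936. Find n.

925

Compute 916^923 mod 1621 = 650, then multiply by 916 repeatedly:
  916^923=650  916^924=493  916^925=950
Found 950 at exponent 925.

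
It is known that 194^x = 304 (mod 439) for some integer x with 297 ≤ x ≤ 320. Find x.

304

Compute 194^297 mod 439 = 293, then multiply by 194 repeatedly:
  194^297=293  194^298=211  194^299=107  194^300=125  194^301=105
  194^302=176  194^303=341  194^304=304
Found 304 at exponent 304.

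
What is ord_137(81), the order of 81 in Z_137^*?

34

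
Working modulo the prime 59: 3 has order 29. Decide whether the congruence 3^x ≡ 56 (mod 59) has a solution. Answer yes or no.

no

56 ∈ ⟨3⟩ iff 56^29 ≡ 1 (mod 59), since |⟨3⟩| = 29.
56^29 mod 59 = 58.
Since 58 ≠ 1, 56 does not lie in the subgroup.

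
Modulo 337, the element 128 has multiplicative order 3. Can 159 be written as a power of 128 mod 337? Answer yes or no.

no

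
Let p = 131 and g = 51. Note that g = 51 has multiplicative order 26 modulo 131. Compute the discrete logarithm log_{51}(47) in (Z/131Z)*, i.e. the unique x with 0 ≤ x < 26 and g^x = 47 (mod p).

19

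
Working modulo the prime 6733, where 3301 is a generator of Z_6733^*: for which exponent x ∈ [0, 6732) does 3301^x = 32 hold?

263

Baby-step giant-step with m = ceil(sqrt(6732)) = 83.
Baby table (3301^j mod 6733 for j=0..82):
  0:1  1:3301  2:2607  3:933  4:2852  5:1718  6:1932  7:1381
  8:440  9:4845  10:2470  11:6540  12:2542  13:1824  14:1722  15:1670
  16:5076  17:4172  18:2787  19:2609  20:802  21:1333  22:3584  23:903
  24:4817  25:4304  26:874  27:3350  28:2764  29:749  30:1438  31:73
  32:5318  33:1787  34:779  35:6206  36:4220  37:6376  38:6551  39:5188
  40:3569  41:5252  42:6110  43:3775  44:5225  45:4512  46:716  47:233
  48:1571  49:1461  50:1933  51:4682  52:3047  53:5778  54:5322  55:1525
  56:4474  57:3205  58:2162  59:6515  60:813  61:3979  62:5329  63:4433
  64:2524  65:3003  66:1927  67:5075  68:871  69:180  70:1676  71:4683
  72:6348  73:1652  74:6255  75:4377  76:6192  77:5137  78:3543  79:222
  80:5658  81:6449  82:5136
Giant step factor: 3301^(-83) ≡ 5481 (mod 6733).
Scan 32·5481^i mod 6733 for i = 0, 1, …:
  i=0: 32   i=1: 334   i=2: 6011   i=3: 1722
Match at i=3, j=14: x = 3·83 + 14 = 263.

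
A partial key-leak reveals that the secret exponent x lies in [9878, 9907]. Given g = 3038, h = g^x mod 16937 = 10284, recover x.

9882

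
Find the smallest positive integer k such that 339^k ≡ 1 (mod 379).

The order of 339 must divide p − 1 = 378 = 2 · 3^3 · 7.
Divisors: 1, 2, 3, 6, 7, 9, 14, 18, 21, 27, 42, 54, 63, 126, 189, 378.
Check each in increasing order: 339^1 ≡ 339;  339^2 ≡ 84;  339^3 ≡ 51;  339^6 ≡ 327;  339^7 ≡ 185;  339^9 ≡ 1.
Smallest exponent giving 1 is 9.

9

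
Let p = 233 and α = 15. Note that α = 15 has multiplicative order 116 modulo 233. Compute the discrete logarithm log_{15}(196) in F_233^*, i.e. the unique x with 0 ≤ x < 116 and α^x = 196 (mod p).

86

Baby-step giant-step with m = ceil(sqrt(116)) = 11.
Baby table (15^j mod 233 for j=0..10):
  0:1  1:15  2:225  3:113  4:64  5:28  6:187  7:9
  8:135  9:161  10:85
Giant step factor: 15^(-11) ≡ 197 (mod 233).
Scan 196·197^i mod 233 for i = 0, 1, …:
  i=0: 196   i=1: 167   i=2: 46   i=3: 208
  i=4: 201   i=5: 220   i=6: 2   i=7: 161
Match at i=7, j=9: x = 7·11 + 9 = 86.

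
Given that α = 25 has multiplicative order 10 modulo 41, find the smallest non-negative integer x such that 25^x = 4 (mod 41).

3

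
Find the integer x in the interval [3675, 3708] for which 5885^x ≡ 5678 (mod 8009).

3683

Compute 5885^3675 mod 8009 = 5657, then multiply by 5885 repeatedly:
  5885^3675=5657  5885^3676=6041  5885^3677=7343  5885^3678=5000  5885^3679=7943
  5885^3680=4031  5885^3681=7786  5885^3682=1121  5885^3683=5678
Found 5678 at exponent 3683.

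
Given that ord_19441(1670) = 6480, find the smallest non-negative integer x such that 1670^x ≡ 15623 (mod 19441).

451

Baby-step giant-step with m = ceil(sqrt(6480)) = 81.
Baby table (1670^j mod 19441 for j=0..80):
  0:1  1:1670  2:8837  3:2071  4:17513  5:7446  6:12021  7:11958
  8:3953  9:11011  10:16625  11:2002  12:18929  13:364  14:5209  15:8903
  16:15086  17:17525  18:8045  19:1419  20:17369  21:258  22:3158  23:5349
  24:9411  25:8042  26:15850  27:10299  28:13486  29:8942  30:2452  31:12230
  32:11050  33:3991  34:16148  35:2493  36:2936  37:3988  38:11138  39:14864
  40:16164  41:9772  42:8241  43:17683  44:19172  45:17354  46:14090  47:6690
  48:13166  49:18890  50:12998  51:10504  52:5898  53:12514  54:18746  55:5810
  56:1641  57:18730  58:17972  59:15777  60:5035  61:9938  62:13287  63:7109
  64:13020  65:8362  66:5902  67:19194  68:15212  69:14094  70:13370  71:9632
  72:7733  73:5286  74:1406  75:15100  76:2023  77:15117  78:10972  79:9818
  80:7297
Giant step factor: 1670^(-81) ≡ 13858 (mod 19441).
Scan 15623·13858^i mod 19441 for i = 0, 1, …:
  i=0: 15623   i=1: 8558   i=2: 6664   i=3: 4962
  i=4: 579   i=5: 14090
Match at i=5, j=46: x = 5·81 + 46 = 451.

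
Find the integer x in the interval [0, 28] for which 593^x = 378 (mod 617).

5

Compute 593^0 mod 617 = 1, then multiply by 593 repeatedly:
  593^0=1  593^1=593  593^2=576  593^3=367  593^4=447
  593^5=378
Found 378 at exponent 5.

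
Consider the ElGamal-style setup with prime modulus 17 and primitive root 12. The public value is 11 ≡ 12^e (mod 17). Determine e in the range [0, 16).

3

Successive powers of 12 modulo 17:
  12^0=1  12^1=12  12^2=8  12^3=11
So 12^3 ≡ 11 (mod 17), giving e = 3.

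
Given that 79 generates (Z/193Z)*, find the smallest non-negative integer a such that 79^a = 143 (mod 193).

156

Baby-step giant-step with m = ceil(sqrt(192)) = 14.
Baby table (79^j mod 193 for j=0..13):
  0:1  1:79  2:65  3:117  4:172  5:78  6:179  7:52
  8:55  9:99  10:101  11:66  12:3  13:44
Giant step factor: 79^(-14) ≡ 97 (mod 193).
Scan 143·97^i mod 193 for i = 0, 1, …:
  i=0: 143   i=1: 168   i=2: 84   i=3: 42
  i=4: 21   i=5: 107   i=6: 150   i=7: 75
  i=8: 134   i=9: 67   i=10: 130   i=11: 65
Match at i=11, j=2: a = 11·14 + 2 = 156.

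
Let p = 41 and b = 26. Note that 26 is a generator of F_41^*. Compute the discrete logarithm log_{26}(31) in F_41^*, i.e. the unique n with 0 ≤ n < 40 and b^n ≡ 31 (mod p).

4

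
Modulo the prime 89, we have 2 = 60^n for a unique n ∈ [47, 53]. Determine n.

48

Compute 60^47 mod 89 = 3, then multiply by 60 repeatedly:
  60^47=3  60^48=2
Found 2 at exponent 48.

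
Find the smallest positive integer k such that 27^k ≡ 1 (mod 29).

The order of 27 must divide p − 1 = 28 = 2^2 · 7.
Divisors: 1, 2, 4, 7, 14, 28.
Check each in increasing order: 27^1 ≡ 27;  27^2 ≡ 4;  27^4 ≡ 16;  27^7 ≡ 17;  27^14 ≡ 28;  27^28 ≡ 1.
Smallest exponent giving 1 is 28.

28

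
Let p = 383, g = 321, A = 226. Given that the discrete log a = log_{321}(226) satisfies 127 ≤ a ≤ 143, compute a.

140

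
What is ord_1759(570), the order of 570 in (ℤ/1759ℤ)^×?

The order of 570 must divide p − 1 = 1758 = 2 · 3 · 293.
Divisors: 1, 2, 3, 6, 293, 586, 879, 1758.
Check each in increasing order: 570^1 ≡ 570;  570^2 ≡ 1244;  570^3 ≡ 203;  570^6 ≡ 752;  570^293 ≡ 508;  570^586 ≡ 1250;  570^879 ≡ 1.
Smallest exponent giving 1 is 879.

879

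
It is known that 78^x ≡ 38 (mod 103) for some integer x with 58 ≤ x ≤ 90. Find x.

Compute 78^58 mod 103 = 26, then multiply by 78 repeatedly:
  78^58=26  78^59=71  78^60=79  78^61=85  78^62=38
Found 38 at exponent 62.

62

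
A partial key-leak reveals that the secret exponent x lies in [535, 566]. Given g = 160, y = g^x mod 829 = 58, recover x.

Compute 160^535 mod 829 = 452, then multiply by 160 repeatedly:
  160^535=452  160^536=197  160^537=18  160^538=393  160^539=705
  160^540=56  160^541=670  160^542=259  160^543=819  160^544=58
Found 58 at exponent 544.

544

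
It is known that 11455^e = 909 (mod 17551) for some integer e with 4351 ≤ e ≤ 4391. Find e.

4374

Compute 11455^4351 mod 17551 = 12549, then multiply by 11455 repeatedly:
  11455^4351=12549  11455^4352=6105  11455^4353=9591  11455^4354=13196  11455^4355=10968
  11455^4356=8382  11455^4357=11840  11455^4358=10623  11455^4359=5382  11455^4360=11698
  11455^4361=16256  11455^4362=13921  11455^4363=14220  11455^4364=16820  11455^4365=15773
  11455^4366=9721  11455^4367=10511  11455^4368=3645  11455^4369=17197  11455^4370=16762
  11455^4371=770  11455^4372=9748  11455^4373=3878  11455^4374=909
Found 909 at exponent 4374.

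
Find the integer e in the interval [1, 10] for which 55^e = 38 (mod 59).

5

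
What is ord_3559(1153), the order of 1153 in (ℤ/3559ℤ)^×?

1779

The order of 1153 must divide p − 1 = 3558 = 2 · 3 · 593.
Divisors: 1, 2, 3, 6, 593, 1186, 1779, 3558.
Check each in increasing order: 1153^1 ≡ 1153;  1153^2 ≡ 1902;  1153^3 ≡ 662;  1153^6 ≡ 487;  1153^593 ≡ 1435;  1153^1186 ≡ 2123;  1153^1779 ≡ 1.
Smallest exponent giving 1 is 1779.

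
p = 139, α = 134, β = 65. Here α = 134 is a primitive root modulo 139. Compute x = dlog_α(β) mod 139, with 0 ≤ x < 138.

Baby-step giant-step with m = ceil(sqrt(138)) = 12.
Baby table (134^j mod 139 for j=0..11):
  0:1  1:134  2:25  3:14  4:69  5:72  6:57  7:132
  8:35  9:103  10:41  11:73
Giant step factor: 134^(-12) ≡ 131 (mod 139).
Scan 65·131^i mod 139 for i = 0, 1, …:
  i=0: 65   i=1: 36   i=2: 129   i=3: 80
  i=4: 55   i=5: 116   i=6: 45   i=7: 57
Match at i=7, j=6: x = 7·12 + 6 = 90.

90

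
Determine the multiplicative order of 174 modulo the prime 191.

190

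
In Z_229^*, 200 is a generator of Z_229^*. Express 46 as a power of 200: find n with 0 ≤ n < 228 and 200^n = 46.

166

Baby-step giant-step with m = ceil(sqrt(228)) = 16.
Baby table (200^j mod 229 for j=0..15):
  0:1  1:200  2:154  3:114  4:129  5:152  6:172  7:50
  8:153  9:143  10:204  11:38  12:43  13:127  14:210  15:93
Giant step factor: 200^(-16) ≡ 9 (mod 229).
Scan 46·9^i mod 229 for i = 0, 1, …:
  i=0: 46   i=1: 185   i=2: 62   i=3: 100
  i=4: 213   i=5: 85   i=6: 78   i=7: 15
  i=8: 135   i=9: 70   i=10: 172
Match at i=10, j=6: n = 10·16 + 6 = 166.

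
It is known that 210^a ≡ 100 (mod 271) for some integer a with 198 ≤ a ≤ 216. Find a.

Compute 210^198 mod 271 = 252, then multiply by 210 repeatedly:
  210^198=252  210^199=75  210^200=32  210^201=216  210^202=103
  210^203=221  210^204=69  210^205=127  210^206=112  210^207=214
  210^208=225  210^209=96  210^210=106  210^211=38  210^212=121
  210^213=207  210^214=110  210^215=65  210^216=100
Found 100 at exponent 216.

216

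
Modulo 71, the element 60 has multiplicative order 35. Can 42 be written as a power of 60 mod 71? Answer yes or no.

no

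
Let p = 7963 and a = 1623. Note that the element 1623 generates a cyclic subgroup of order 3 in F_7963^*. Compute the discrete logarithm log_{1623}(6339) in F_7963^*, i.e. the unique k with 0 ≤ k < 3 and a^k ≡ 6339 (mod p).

2

Successive powers of 1623 modulo 7963:
  1623^0=1  1623^1=1623  1623^2=6339
So 1623^2 ≡ 6339 (mod 7963), giving k = 2.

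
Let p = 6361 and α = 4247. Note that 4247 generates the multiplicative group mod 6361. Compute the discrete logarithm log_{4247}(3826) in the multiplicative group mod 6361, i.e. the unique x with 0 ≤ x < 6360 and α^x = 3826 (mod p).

3418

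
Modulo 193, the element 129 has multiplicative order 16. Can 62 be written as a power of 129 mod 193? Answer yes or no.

no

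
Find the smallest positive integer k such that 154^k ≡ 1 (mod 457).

456

The order of 154 must divide p − 1 = 456 = 2^3 · 3 · 19.
Divisors: 1, 2, 3, 4, 6, 8, 12, 19, 24, 38, 57, 76, 114, 152, 228, 456.
Check each in increasing order: 154^1 ≡ 154;  154^2 ≡ 409;  154^3 ≡ 377;  154^4 ≡ 19;  154^6 ≡ 2;  154^8 ≡ 361;  154^12 ≡ 4;  154^19 ≡ 318;  154^24 ≡ 16;  154^38 ≡ 127;  154^57 ≡ 170;  154^76 ≡ 134;  154^114 ≡ 109;  154^152 ≡ 133;  154^228 ≡ 456;  154^456 ≡ 1.
Smallest exponent giving 1 is 456.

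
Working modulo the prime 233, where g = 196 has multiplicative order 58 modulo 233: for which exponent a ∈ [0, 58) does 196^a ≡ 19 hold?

46

Baby-step giant-step with m = ceil(sqrt(58)) = 8.
Baby table (196^j mod 233 for j=0..7):
  0:1  1:196  2:204  3:141  4:142  5:105  6:76  7:217
Giant step factor: 196^(-8) ≡ 135 (mod 233).
Scan 19·135^i mod 233 for i = 0, 1, …:
  i=0: 19   i=1: 2   i=2: 37   i=3: 102
  i=4: 23   i=5: 76
Match at i=5, j=6: a = 5·8 + 6 = 46.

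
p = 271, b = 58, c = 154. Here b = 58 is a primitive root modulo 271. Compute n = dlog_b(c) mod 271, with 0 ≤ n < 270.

156

Baby-step giant-step with m = ceil(sqrt(270)) = 17.
Baby table (58^j mod 271 for j=0..16):
  0:1  1:58  2:112  3:263  4:78  5:188  6:64  7:189
  8:122  9:30  10:114  11:108  12:31  13:172  14:220  15:23
  16:250
Giant step factor: 58^(-17) ≡ 91 (mod 271).
Scan 154·91^i mod 271 for i = 0, 1, …:
  i=0: 154   i=1: 193   i=2: 219   i=3: 146
  i=4: 7   i=5: 95   i=6: 244   i=7: 253
  i=8: 259   i=9: 263
Match at i=9, j=3: n = 9·17 + 3 = 156.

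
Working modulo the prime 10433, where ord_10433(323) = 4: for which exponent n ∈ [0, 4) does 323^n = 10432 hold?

2

Successive powers of 323 modulo 10433:
  323^0=1  323^1=323  323^2=10432
So 323^2 ≡ 10432 (mod 10433), giving n = 2.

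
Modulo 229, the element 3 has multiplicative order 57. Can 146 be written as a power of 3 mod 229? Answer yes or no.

146 ∈ ⟨3⟩ iff 146^57 ≡ 1 (mod 229), since |⟨3⟩| = 57.
146^57 mod 229 = 228.
Since 228 ≠ 1, 146 does not lie in the subgroup.

no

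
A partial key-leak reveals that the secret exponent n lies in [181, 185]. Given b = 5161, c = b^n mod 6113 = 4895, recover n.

183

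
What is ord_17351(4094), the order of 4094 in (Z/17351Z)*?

3470

The order of 4094 must divide p − 1 = 17350 = 2 · 5^2 · 347.
Divisors: 1, 2, 5, 10, 25, 50, 347, 694, 1735, 3470, 8675, 17350.
Check each in increasing order: 4094^1 ≡ 4094;  4094^2 ≡ 17121;  4094^5 ≡ 14769;  4094^10 ≡ 3940;  4094^25 ≡ 2615;  4094^50 ≡ 1931;  4094^347 ≡ 16390;  4094^694 ≡ 3918;  4094^1735 ≡ 17350;  4094^3470 ≡ 1.
Smallest exponent giving 1 is 3470.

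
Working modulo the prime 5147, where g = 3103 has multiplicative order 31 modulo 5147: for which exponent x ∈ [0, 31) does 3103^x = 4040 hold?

20

Successive powers of 3103 modulo 5147:
  3103^0=1  3103^1=3103  3103^2=3719  3103^3=483  3103^4=972  3103^5=5121
  3103^6=1674  3103^7=1099  3103^8=2883  3103^9=463  3103^10=676  3103^11=2799
  3103^12=2308  3103^13=2247  3103^14=3403  3103^15=3012  3103^16=4431  3103^17=1756
  3103^18=3342  3103^19=4168  3103^20=4040
So 3103^20 ≡ 4040 (mod 5147), giving x = 20.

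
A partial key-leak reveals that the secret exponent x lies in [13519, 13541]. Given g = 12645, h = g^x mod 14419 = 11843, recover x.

Compute 12645^13519 mod 14419 = 9688, then multiply by 12645 repeatedly:
  12645^13519=9688  12645^13520=936  12645^13521=12140  12645^13522=5626  12645^13523=11843
Found 11843 at exponent 13523.

13523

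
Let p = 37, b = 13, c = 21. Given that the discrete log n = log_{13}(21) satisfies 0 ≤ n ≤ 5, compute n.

Compute 13^0 mod 37 = 1, then multiply by 13 repeatedly:
  13^0=1  13^1=13  13^2=21
Found 21 at exponent 2.

2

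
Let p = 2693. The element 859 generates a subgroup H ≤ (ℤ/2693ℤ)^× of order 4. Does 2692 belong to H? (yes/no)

yes

⟨859⟩ has order 4; its elements mod 2693 are {1, 859, 1834, 2692}.
2692 is in this set.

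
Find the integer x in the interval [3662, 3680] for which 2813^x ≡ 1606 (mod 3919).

3669

Compute 2813^3662 mod 3919 = 1164, then multiply by 2813 repeatedly:
  2813^3662=1164  2813^3663=1967  2813^3664=3462  2813^3665=3810  2813^3666=2984
  2813^3667=3413  2813^3668=3138  2813^3669=1606
Found 1606 at exponent 3669.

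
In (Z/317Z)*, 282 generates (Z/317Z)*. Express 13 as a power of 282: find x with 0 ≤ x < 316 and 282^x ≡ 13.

179

Baby-step giant-step with m = ceil(sqrt(316)) = 18.
Baby table (282^j mod 317 for j=0..17):
  0:1  1:282  2:274  3:237  4:264  5:270  6:60  7:119
  8:273  9:272  10:307  11:33  12:113  13:166  14:213  15:153
  16:34  17:78
Giant step factor: 282^(-18) ≡ 250 (mod 317).
Scan 13·250^i mod 317 for i = 0, 1, …:
  i=0: 13   i=1: 80   i=2: 29   i=3: 276
  i=4: 211   i=5: 128   i=6: 300   i=7: 188
  i=8: 84   i=9: 78
Match at i=9, j=17: x = 9·18 + 17 = 179.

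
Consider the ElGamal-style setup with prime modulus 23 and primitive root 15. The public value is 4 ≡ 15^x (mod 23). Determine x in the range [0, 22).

8

Successive powers of 15 modulo 23:
  15^0=1  15^1=15  15^2=18  15^3=17  15^4=2  15^5=7
  15^6=13  15^7=11  15^8=4
So 15^8 ≡ 4 (mod 23), giving x = 8.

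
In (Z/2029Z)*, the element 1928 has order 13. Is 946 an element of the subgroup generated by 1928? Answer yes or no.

946 ∈ ⟨1928⟩ iff 946^13 ≡ 1 (mod 2029), since |⟨1928⟩| = 13.
946^13 mod 2029 = 975.
Since 975 ≠ 1, 946 does not lie in the subgroup.

no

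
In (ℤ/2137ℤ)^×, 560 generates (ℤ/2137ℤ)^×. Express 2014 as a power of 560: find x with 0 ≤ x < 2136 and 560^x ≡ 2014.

Baby-step giant-step with m = ceil(sqrt(2136)) = 47.
Baby table (560^j mod 2137 for j=0..46):
  0:1  1:560  2:1598  3:1614  4:2026  5:1950  6:2130  7:354
  8:1636  9:1524  10:777  11:1309  12:49  13:1796  14:1370  15:17
  16:972  17:1522  18:1794  19:250  20:1095  21:2018  22:1744  23:31
  24:264  25:387  26:883  27:833  28:614  29:1920  30:289  31:1565
  32:230  33:580  34:2113  35:1519  36:114  37:1867  38:527  39:214
  40:168  41:52  42:1339  43:1890  44:585  45:639  46:961
Giant step factor: 560^(-47) ≡ 1955 (mod 2137).
Scan 2014·1955^i mod 2137 for i = 0, 1, …:
  i=0: 2014   i=1: 1016   i=2: 1007   i=3: 508
  i=4: 1572   i=5: 254   i=6: 786   i=7: 127
  i=8: 393   i=9: 1132     …   i=30: 884
  i=31: 1524
Match at i=31, j=9: x = 31·47 + 9 = 1466.

1466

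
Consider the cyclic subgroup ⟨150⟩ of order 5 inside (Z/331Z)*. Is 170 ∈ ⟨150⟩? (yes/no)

no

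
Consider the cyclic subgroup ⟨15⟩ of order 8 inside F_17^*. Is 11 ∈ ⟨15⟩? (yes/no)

no

⟨15⟩ has order 8; its elements mod 17 are {1, 2, 4, 8, 9, 13, 15, 16}.
11 is not in this set.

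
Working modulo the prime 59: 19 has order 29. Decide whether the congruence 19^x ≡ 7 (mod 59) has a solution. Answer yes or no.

yes

7 ∈ ⟨19⟩ iff 7^29 ≡ 1 (mod 59), since |⟨19⟩| = 29.
7^29 mod 59 = 1.
Since 1 = 1, 7 lies in the subgroup.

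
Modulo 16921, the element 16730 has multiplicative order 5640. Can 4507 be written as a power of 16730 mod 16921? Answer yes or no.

no

4507 ∈ ⟨16730⟩ iff 4507^5640 ≡ 1 (mod 16921), since |⟨16730⟩| = 5640.
4507^5640 mod 16921 = 4347.
Since 4347 ≠ 1, 4507 does not lie in the subgroup.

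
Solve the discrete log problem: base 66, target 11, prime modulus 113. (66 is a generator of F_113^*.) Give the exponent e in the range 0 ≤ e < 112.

6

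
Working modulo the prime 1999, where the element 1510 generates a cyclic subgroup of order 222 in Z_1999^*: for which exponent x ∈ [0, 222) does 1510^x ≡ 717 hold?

88

Baby-step giant-step with m = ceil(sqrt(222)) = 15.
Baby table (1510^j mod 1999 for j=0..14):
  0:1  1:1510  2:1240  3:1336  4:369  5:1468  6:1788  7:1230
  8:229  9:1962  10:102  11:97  12:543  13:340  14:1656
Giant step factor: 1510^(-15) ≡ 1724 (mod 1999).
Scan 717·1724^i mod 1999 for i = 0, 1, …:
  i=0: 717   i=1: 726   i=2: 250   i=3: 1215
  i=4: 1707   i=5: 340
Match at i=5, j=13: x = 5·15 + 13 = 88.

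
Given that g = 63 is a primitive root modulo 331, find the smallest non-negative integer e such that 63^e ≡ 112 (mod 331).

Baby-step giant-step with m = ceil(sqrt(330)) = 19.
Baby table (63^j mod 331 for j=0..18):
  0:1  1:63  2:328  3:142  4:9  5:236  6:304  7:285
  8:81  9:138  10:88  11:248  12:67  13:249  14:130  15:246
  16:272  17:255  18:177
Giant step factor: 63^(-19) ≡ 286 (mod 331).
Scan 112·286^i mod 331 for i = 0, 1, …:
  i=0: 112   i=1: 256   i=2: 65   i=3: 54
  i=4: 218   i=5: 120   i=6: 227   i=7: 46
  i=8: 247   i=9: 139     …   i=15: 131
  i=16: 63
Match at i=16, j=1: e = 16·19 + 1 = 305.

305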